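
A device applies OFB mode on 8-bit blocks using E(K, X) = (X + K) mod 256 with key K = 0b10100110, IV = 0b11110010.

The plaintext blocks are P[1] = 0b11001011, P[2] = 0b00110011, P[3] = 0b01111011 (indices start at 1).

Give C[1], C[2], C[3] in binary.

OFB encryption: S_i = E(K, S_{i−1}) with S_{0} = IV; C_i = P_i ⊕ S_i.
C[1]: S = E(K, 0b11110010) = 0b10011000; 0b11001011 ⊕ 0b10011000 = 0b01010011.
C[2]: S = E(K, 0b10011000) = 0b00111110; 0b00110011 ⊕ 0b00111110 = 0b00001101.
C[3]: S = E(K, 0b00111110) = 0b11100100; 0b01111011 ⊕ 0b11100100 = 0b10011111.

C[1] = 0b01010011, C[2] = 0b00001101, C[3] = 0b10011111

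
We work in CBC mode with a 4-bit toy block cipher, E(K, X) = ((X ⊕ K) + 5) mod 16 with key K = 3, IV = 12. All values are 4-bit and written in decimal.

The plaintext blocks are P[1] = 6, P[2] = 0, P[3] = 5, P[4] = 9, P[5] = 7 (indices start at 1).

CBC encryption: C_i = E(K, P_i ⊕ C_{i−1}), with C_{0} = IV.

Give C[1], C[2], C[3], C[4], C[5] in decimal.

C[1]: P[1] ⊕ 12 = 10; E(K, 10) = 14.
C[2]: P[2] ⊕ 14 = 14; E(K, 14) = 2.
C[3]: P[3] ⊕ 2 = 7; E(K, 7) = 9.
C[4]: P[4] ⊕ 9 = 0; E(K, 0) = 8.
C[5]: P[5] ⊕ 8 = 15; E(K, 15) = 1.

C[1] = 14, C[2] = 2, C[3] = 9, C[4] = 8, C[5] = 1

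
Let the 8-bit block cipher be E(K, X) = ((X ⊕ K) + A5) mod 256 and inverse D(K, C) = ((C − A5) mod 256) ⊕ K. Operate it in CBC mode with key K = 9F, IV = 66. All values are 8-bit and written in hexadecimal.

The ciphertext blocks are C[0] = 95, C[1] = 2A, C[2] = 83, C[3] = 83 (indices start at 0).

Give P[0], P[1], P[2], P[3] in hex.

P[0] = 09, P[1] = 8F, P[2] = 6B, P[3] = C2

CBC decryption: P_i = D(K, C_i) ⊕ C_{i−1}, with C_{−1} = IV.
P[0]: D(K, 95) = 6F; 6F ⊕ 66 = 09.
P[1]: D(K, 2A) = 1A; 1A ⊕ 95 = 8F.
P[2]: D(K, 83) = 41; 41 ⊕ 2A = 6B.
P[3]: D(K, 83) = 41; 41 ⊕ 83 = C2.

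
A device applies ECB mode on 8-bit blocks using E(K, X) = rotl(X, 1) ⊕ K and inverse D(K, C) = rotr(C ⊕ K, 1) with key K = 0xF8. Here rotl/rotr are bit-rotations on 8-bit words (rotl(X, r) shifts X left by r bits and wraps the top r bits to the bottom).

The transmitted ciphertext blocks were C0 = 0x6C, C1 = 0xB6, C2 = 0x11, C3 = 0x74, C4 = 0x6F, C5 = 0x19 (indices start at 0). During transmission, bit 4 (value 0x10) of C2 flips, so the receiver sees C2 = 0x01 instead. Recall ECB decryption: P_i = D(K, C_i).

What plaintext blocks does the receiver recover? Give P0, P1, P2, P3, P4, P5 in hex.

P0 = 0x4A, P1 = 0x27, P2 = 0xFC, P3 = 0x46, P4 = 0xCB, P5 = 0xF0

Only C2 changed, to 0x01. In ECB, a change in C_i affects only P_i. Decrypting the received ciphertext:
P0: D(K, 0x6C) = 0x4A.
P1: D(K, 0xB6) = 0x27.
P2: D(K, 0x01) = 0xFC.
P3: D(K, 0x74) = 0x46.
P4: D(K, 0x6F) = 0xCB.
P5: D(K, 0x19) = 0xF0.
Blocks that differ from the original plaintext: P2.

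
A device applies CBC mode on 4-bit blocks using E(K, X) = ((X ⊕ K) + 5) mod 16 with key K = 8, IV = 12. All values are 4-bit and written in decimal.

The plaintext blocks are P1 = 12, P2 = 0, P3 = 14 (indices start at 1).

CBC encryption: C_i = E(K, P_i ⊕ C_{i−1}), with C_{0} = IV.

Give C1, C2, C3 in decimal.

C1: P1 ⊕ 12 = 0; E(K, 0) = 13.
C2: P2 ⊕ 13 = 13; E(K, 13) = 10.
C3: P3 ⊕ 10 = 4; E(K, 4) = 1.

C1 = 13, C2 = 10, C3 = 1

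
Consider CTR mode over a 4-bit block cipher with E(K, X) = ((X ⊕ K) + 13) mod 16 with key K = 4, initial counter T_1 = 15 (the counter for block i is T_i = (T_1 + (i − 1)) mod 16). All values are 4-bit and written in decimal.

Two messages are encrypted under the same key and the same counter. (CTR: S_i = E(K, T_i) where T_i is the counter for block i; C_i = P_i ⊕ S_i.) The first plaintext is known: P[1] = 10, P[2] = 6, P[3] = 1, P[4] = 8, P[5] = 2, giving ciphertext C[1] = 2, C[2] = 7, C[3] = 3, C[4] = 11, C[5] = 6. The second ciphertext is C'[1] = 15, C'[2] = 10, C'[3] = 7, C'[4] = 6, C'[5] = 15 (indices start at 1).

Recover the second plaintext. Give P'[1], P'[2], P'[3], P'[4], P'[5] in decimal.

P'[1] = 7, P'[2] = 11, P'[3] = 5, P'[4] = 5, P'[5] = 11

In CTR with a reused counter, both messages share the same keystream S_i, so C_i ⊕ C'_i = P_i ⊕ P'_i and thus P'_i = P_i ⊕ C_i ⊕ C'_i.
P'[1]: 10 ⊕ 2 ⊕ 15 = 7.
P'[2]: 6 ⊕ 7 ⊕ 10 = 11.
P'[3]: 1 ⊕ 3 ⊕ 7 = 5.
P'[4]: 8 ⊕ 11 ⊕ 6 = 5.
P'[5]: 2 ⊕ 6 ⊕ 15 = 11.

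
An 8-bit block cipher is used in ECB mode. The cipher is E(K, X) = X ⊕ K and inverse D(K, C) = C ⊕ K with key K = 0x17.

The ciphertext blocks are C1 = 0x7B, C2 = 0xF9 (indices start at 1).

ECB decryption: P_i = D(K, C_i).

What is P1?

P1: D(K, 0x7B) = 0x6C.

P1 = 0x6C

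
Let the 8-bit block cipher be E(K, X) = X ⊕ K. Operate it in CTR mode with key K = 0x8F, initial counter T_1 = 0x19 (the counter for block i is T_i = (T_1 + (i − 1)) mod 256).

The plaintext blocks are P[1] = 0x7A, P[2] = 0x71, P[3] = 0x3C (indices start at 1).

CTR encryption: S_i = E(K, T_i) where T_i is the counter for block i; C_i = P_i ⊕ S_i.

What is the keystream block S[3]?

C[1]: T = 0x19, S = E(K, T) = 0x96; 0x7A ⊕ 0x96 = 0xEC.
C[2]: T = 0x1A, S = E(K, T) = 0x95; 0x71 ⊕ 0x95 = 0xE4.
C[3]: T = 0x1B, S = E(K, T) = 0x94; 0x3C ⊕ 0x94 = 0xA8.
So S[3] = 0x94.

0x94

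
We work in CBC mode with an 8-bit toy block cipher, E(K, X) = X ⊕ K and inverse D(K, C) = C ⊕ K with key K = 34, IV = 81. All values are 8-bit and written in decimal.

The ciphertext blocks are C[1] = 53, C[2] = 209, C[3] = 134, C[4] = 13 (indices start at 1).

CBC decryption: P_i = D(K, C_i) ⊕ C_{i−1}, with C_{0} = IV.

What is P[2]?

P[2]: D(K, 209) = 243; 243 ⊕ 53 = 198.

P[2] = 198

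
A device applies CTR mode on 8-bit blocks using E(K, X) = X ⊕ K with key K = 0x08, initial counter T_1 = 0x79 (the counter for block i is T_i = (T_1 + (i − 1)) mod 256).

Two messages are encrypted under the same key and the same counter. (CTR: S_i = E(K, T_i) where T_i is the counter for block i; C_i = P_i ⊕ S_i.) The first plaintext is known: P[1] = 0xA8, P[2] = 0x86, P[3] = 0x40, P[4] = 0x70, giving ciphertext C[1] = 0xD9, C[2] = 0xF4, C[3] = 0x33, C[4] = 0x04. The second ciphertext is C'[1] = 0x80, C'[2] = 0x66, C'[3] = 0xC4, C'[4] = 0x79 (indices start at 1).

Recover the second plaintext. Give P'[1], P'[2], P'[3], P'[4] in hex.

P'[1] = 0xF1, P'[2] = 0x14, P'[3] = 0xB7, P'[4] = 0x0D

In CTR with a reused counter, both messages share the same keystream S_i, so C_i ⊕ C'_i = P_i ⊕ P'_i and thus P'_i = P_i ⊕ C_i ⊕ C'_i.
P'[1]: 0xA8 ⊕ 0xD9 ⊕ 0x80 = 0xF1.
P'[2]: 0x86 ⊕ 0xF4 ⊕ 0x66 = 0x14.
P'[3]: 0x40 ⊕ 0x33 ⊕ 0xC4 = 0xB7.
P'[4]: 0x70 ⊕ 0x04 ⊕ 0x79 = 0x0D.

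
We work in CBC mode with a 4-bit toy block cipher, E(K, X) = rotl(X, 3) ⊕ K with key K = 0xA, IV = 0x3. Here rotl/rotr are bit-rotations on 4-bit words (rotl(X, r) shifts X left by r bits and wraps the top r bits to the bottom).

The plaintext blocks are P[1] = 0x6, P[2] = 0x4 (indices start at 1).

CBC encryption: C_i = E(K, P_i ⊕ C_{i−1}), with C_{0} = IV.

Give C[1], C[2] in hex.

C[1] = 0x0, C[2] = 0x8

C[1]: P[1] ⊕ 0x3 = 0x5; E(K, 0x5) = 0x0.
C[2]: P[2] ⊕ 0x0 = 0x4; E(K, 0x4) = 0x8.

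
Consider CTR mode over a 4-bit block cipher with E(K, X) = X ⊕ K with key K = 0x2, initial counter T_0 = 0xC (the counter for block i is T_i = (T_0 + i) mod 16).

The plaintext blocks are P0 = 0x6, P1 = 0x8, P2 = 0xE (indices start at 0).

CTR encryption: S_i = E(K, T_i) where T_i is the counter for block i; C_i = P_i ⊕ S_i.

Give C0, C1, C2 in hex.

C0: T = 0xC, S = E(K, T) = 0xE; 0x6 ⊕ 0xE = 0x8.
C1: T = 0xD, S = E(K, T) = 0xF; 0x8 ⊕ 0xF = 0x7.
C2: T = 0xE, S = E(K, T) = 0xC; 0xE ⊕ 0xC = 0x2.

C0 = 0x8, C1 = 0x7, C2 = 0x2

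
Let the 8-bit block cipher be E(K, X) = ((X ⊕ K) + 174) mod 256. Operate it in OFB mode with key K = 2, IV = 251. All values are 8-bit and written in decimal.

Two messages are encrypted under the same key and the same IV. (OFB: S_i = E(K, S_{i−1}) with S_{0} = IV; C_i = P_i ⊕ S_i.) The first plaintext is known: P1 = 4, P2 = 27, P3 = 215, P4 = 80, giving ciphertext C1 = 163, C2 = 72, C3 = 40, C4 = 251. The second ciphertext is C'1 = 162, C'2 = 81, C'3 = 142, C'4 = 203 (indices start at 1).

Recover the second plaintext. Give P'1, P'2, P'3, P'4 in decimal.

P'1 = 5, P'2 = 2, P'3 = 113, P'4 = 96

In OFB with a reused IV, both messages share the same keystream S_i, so C_i ⊕ C'_i = P_i ⊕ P'_i and thus P'_i = P_i ⊕ C_i ⊕ C'_i.
P'1: 4 ⊕ 163 ⊕ 162 = 5.
P'2: 27 ⊕ 72 ⊕ 81 = 2.
P'3: 215 ⊕ 40 ⊕ 142 = 113.
P'4: 80 ⊕ 251 ⊕ 203 = 96.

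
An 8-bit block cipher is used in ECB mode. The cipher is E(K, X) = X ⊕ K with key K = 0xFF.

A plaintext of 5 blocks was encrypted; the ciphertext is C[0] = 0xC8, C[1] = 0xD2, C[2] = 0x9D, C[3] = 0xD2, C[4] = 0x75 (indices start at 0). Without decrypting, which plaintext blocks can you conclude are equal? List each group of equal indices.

P[1] = P[3]

ECB encrypts each block independently with the same key, so equal ciphertext blocks imply equal plaintext blocks.
C[1] = C[3] = 0xD2, so P[1] = P[3].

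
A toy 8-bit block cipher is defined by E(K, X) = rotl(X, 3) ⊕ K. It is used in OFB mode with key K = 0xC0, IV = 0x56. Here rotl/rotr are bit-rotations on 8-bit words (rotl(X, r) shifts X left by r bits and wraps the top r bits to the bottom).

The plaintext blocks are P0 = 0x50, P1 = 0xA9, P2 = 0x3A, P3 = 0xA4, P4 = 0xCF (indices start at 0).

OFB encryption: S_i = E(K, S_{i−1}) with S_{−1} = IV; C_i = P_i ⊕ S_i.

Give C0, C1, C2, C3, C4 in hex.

C0: S = E(K, 0x56) = 0x72; 0x50 ⊕ 0x72 = 0x22.
C1: S = E(K, 0x72) = 0x53; 0xA9 ⊕ 0x53 = 0xFA.
C2: S = E(K, 0x53) = 0x5A; 0x3A ⊕ 0x5A = 0x60.
C3: S = E(K, 0x5A) = 0x12; 0xA4 ⊕ 0x12 = 0xB6.
C4: S = E(K, 0x12) = 0x50; 0xCF ⊕ 0x50 = 0x9F.

C0 = 0x22, C1 = 0xFA, C2 = 0x60, C3 = 0xB6, C4 = 0x9F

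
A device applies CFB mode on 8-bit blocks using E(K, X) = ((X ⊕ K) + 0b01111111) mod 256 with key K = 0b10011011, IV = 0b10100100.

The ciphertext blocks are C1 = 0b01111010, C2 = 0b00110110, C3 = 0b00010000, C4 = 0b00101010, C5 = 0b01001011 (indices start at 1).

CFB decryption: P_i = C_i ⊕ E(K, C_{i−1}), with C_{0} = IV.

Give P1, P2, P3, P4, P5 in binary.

P1: E(K, 0b10100100) = 0b10111110; 0b01111010 ⊕ 0b10111110 = 0b11000100.
P2: E(K, 0b01111010) = 0b01100000; 0b00110110 ⊕ 0b01100000 = 0b01010110.
P3: E(K, 0b00110110) = 0b00101100; 0b00010000 ⊕ 0b00101100 = 0b00111100.
P4: E(K, 0b00010000) = 0b00001010; 0b00101010 ⊕ 0b00001010 = 0b00100000.
P5: E(K, 0b00101010) = 0b00110000; 0b01001011 ⊕ 0b00110000 = 0b01111011.

P1 = 0b11000100, P2 = 0b01010110, P3 = 0b00111100, P4 = 0b00100000, P5 = 0b01111011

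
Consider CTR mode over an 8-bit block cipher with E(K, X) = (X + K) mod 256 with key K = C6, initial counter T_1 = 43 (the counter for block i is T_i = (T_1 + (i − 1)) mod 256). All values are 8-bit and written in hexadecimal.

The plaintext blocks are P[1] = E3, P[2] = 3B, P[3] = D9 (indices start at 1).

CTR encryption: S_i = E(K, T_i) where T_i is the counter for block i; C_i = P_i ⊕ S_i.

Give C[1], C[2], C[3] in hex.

C[1] = EA, C[2] = 31, C[3] = D2

C[1]: T = 43, S = E(K, T) = 09; E3 ⊕ 09 = EA.
C[2]: T = 44, S = E(K, T) = 0A; 3B ⊕ 0A = 31.
C[3]: T = 45, S = E(K, T) = 0B; D9 ⊕ 0B = D2.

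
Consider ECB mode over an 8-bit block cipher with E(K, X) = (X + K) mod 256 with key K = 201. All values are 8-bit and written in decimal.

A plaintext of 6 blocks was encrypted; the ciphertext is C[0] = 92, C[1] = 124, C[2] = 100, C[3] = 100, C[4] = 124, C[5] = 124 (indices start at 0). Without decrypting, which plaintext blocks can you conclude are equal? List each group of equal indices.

ECB encrypts each block independently with the same key, so equal ciphertext blocks imply equal plaintext blocks.
C[1] = C[4] = C[5] = 124, so P[1] = P[4] = P[5].
C[2] = C[3] = 100, so P[2] = P[3].

P[1] = P[4] = P[5]; P[2] = P[3]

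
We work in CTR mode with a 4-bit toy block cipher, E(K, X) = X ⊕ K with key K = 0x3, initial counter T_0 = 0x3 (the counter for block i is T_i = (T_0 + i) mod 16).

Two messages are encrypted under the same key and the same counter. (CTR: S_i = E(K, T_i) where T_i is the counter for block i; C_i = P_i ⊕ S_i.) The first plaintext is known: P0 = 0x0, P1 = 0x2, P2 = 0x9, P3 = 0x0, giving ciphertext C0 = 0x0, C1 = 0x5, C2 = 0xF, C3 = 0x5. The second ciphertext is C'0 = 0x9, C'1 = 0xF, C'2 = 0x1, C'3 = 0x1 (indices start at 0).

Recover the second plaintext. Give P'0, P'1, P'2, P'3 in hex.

In CTR with a reused counter, both messages share the same keystream S_i, so C_i ⊕ C'_i = P_i ⊕ P'_i and thus P'_i = P_i ⊕ C_i ⊕ C'_i.
P'0: 0x0 ⊕ 0x0 ⊕ 0x9 = 0x9.
P'1: 0x2 ⊕ 0x5 ⊕ 0xF = 0x8.
P'2: 0x9 ⊕ 0xF ⊕ 0x1 = 0x7.
P'3: 0x0 ⊕ 0x5 ⊕ 0x1 = 0x4.

P'0 = 0x9, P'1 = 0x8, P'2 = 0x7, P'3 = 0x4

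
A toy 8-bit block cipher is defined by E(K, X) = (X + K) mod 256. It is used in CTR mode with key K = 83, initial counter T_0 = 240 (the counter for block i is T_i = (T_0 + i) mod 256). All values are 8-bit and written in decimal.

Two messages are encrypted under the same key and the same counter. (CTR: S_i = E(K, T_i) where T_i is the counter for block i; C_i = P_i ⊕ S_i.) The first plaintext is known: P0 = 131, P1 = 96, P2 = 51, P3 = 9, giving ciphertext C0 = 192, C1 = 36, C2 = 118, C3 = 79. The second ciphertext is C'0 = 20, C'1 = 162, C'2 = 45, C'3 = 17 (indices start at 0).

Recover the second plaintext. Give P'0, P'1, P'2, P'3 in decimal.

In CTR with a reused counter, both messages share the same keystream S_i, so C_i ⊕ C'_i = P_i ⊕ P'_i and thus P'_i = P_i ⊕ C_i ⊕ C'_i.
P'0: 131 ⊕ 192 ⊕ 20 = 87.
P'1: 96 ⊕ 36 ⊕ 162 = 230.
P'2: 51 ⊕ 118 ⊕ 45 = 104.
P'3: 9 ⊕ 79 ⊕ 17 = 87.

P'0 = 87, P'1 = 230, P'2 = 104, P'3 = 87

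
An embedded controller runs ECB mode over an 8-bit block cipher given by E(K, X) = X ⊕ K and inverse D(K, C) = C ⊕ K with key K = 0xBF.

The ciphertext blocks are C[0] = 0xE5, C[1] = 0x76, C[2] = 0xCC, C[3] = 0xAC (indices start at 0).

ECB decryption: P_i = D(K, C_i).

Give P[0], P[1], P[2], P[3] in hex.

P[0] = 0x5A, P[1] = 0xC9, P[2] = 0x73, P[3] = 0x13

P[0]: D(K, 0xE5) = 0x5A.
P[1]: D(K, 0x76) = 0xC9.
P[2]: D(K, 0xCC) = 0x73.
P[3]: D(K, 0xAC) = 0x13.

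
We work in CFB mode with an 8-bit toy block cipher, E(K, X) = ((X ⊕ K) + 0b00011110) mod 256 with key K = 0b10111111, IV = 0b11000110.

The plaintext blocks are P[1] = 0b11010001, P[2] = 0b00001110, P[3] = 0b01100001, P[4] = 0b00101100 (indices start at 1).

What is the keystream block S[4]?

0b00111000

CFB encryption: C_i = P_i ⊕ E(K, C_{i−1}), with C_{0} = IV.
C[1]: E(K, 0b11000110) = 0b10010111; 0b11010001 ⊕ 0b10010111 = 0b01000110.
C[2]: E(K, 0b01000110) = 0b00010111; 0b00001110 ⊕ 0b00010111 = 0b00011001.
C[3]: E(K, 0b00011001) = 0b11000100; 0b01100001 ⊕ 0b11000100 = 0b10100101.
C[4]: E(K, 0b10100101) = 0b00111000; 0b00101100 ⊕ 0b00111000 = 0b00010100.
So S[4] = 0b00111000.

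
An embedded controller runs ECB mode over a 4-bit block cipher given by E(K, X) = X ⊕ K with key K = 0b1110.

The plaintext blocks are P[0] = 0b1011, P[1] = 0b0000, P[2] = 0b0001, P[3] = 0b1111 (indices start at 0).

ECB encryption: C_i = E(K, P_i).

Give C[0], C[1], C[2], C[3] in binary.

C[0] = 0b0101, C[1] = 0b1110, C[2] = 0b1111, C[3] = 0b0001

C[0]: E(K, 0b1011) = 0b0101.
C[1]: E(K, 0b0000) = 0b1110.
C[2]: E(K, 0b0001) = 0b1111.
C[3]: E(K, 0b1111) = 0b0001.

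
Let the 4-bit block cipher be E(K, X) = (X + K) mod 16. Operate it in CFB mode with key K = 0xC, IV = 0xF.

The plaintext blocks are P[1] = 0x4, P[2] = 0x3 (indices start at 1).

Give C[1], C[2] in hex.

CFB encryption: C_i = P_i ⊕ E(K, C_{i−1}), with C_{0} = IV.
C[1]: E(K, 0xF) = 0xB; 0x4 ⊕ 0xB = 0xF.
C[2]: E(K, 0xF) = 0xB; 0x3 ⊕ 0xB = 0x8.

C[1] = 0xF, C[2] = 0x8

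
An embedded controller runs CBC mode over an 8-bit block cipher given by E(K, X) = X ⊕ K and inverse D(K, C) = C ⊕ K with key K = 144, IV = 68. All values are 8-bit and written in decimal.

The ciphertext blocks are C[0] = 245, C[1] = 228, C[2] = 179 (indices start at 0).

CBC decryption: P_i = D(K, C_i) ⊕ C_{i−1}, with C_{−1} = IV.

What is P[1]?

P[1] = 129

P[1]: D(K, 228) = 116; 116 ⊕ 245 = 129.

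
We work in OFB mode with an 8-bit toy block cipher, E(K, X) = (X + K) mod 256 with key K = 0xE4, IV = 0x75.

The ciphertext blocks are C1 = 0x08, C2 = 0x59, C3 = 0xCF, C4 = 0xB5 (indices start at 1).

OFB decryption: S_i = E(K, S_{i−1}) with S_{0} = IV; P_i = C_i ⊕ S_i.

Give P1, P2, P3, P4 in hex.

P1 = 0x51, P2 = 0x64, P3 = 0xEE, P4 = 0xB0

P1: S = E(K, 0x75) = 0x59; 0x08 ⊕ 0x59 = 0x51.
P2: S = E(K, 0x59) = 0x3D; 0x59 ⊕ 0x3D = 0x64.
P3: S = E(K, 0x3D) = 0x21; 0xCF ⊕ 0x21 = 0xEE.
P4: S = E(K, 0x21) = 0x05; 0xB5 ⊕ 0x05 = 0xB0.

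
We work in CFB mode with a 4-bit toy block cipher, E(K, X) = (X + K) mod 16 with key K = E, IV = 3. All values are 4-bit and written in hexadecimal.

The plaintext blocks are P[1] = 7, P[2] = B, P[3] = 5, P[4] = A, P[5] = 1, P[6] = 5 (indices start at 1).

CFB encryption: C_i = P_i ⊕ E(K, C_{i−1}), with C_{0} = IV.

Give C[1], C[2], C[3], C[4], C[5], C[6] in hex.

C[1]: E(K, 3) = 1; 7 ⊕ 1 = 6.
C[2]: E(K, 6) = 4; B ⊕ 4 = F.
C[3]: E(K, F) = D; 5 ⊕ D = 8.
C[4]: E(K, 8) = 6; A ⊕ 6 = C.
C[5]: E(K, C) = A; 1 ⊕ A = B.
C[6]: E(K, B) = 9; 5 ⊕ 9 = C.

C[1] = 6, C[2] = F, C[3] = 8, C[4] = C, C[5] = B, C[6] = C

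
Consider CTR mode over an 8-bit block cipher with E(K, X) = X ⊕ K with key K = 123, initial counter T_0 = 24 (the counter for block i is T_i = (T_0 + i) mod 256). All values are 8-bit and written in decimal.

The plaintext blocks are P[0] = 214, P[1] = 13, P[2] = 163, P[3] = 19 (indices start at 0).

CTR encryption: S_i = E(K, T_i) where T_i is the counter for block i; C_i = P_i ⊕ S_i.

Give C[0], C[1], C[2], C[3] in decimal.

C[0] = 181, C[1] = 111, C[2] = 194, C[3] = 115

C[0]: T = 24, S = E(K, T) = 99; 214 ⊕ 99 = 181.
C[1]: T = 25, S = E(K, T) = 98; 13 ⊕ 98 = 111.
C[2]: T = 26, S = E(K, T) = 97; 163 ⊕ 97 = 194.
C[3]: T = 27, S = E(K, T) = 96; 19 ⊕ 96 = 115.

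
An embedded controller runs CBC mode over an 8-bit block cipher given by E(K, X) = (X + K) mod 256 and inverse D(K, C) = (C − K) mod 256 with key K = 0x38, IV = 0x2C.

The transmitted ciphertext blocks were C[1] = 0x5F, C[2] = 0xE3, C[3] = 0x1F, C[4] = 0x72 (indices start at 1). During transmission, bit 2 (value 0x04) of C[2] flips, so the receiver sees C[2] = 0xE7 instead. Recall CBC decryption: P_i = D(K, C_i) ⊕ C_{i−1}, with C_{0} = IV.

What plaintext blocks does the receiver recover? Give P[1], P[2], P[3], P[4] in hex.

P[1] = 0x0B, P[2] = 0xF0, P[3] = 0x00, P[4] = 0x25

Only C[2] changed, to 0xE7. In CBC, a change in C_i garbles P_i and flips the same bit in P_{i+1}. Decrypting the received ciphertext:
P[1]: D(K, 0x5F) = 0x27; 0x27 ⊕ 0x2C = 0x0B.
P[2]: D(K, 0xE7) = 0xAF; 0xAF ⊕ 0x5F = 0xF0.
P[3]: D(K, 0x1F) = 0xE7; 0xE7 ⊕ 0xE7 = 0x00.
P[4]: D(K, 0x72) = 0x3A; 0x3A ⊕ 0x1F = 0x25.
Blocks that differ from the original plaintext: P[2], P[3].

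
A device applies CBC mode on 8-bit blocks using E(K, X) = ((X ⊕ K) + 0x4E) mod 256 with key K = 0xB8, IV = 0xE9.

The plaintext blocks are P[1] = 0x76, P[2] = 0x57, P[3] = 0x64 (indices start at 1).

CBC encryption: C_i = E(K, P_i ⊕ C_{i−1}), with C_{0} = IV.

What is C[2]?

C[2] = 0xE8

C[1]: P[1] ⊕ 0xE9 = 0x9F; E(K, 0x9F) = 0x75.
C[2]: P[2] ⊕ 0x75 = 0x22; E(K, 0x22) = 0xE8.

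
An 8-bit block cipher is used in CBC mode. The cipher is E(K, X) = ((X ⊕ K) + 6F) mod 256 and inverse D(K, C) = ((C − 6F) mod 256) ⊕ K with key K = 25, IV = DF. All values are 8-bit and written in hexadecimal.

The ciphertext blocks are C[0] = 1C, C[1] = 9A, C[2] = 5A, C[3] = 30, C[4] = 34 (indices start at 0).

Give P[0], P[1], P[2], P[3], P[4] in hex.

CBC decryption: P_i = D(K, C_i) ⊕ C_{i−1}, with C_{−1} = IV.
P[0]: D(K, 1C) = 88; 88 ⊕ DF = 57.
P[1]: D(K, 9A) = 0E; 0E ⊕ 1C = 12.
P[2]: D(K, 5A) = CE; CE ⊕ 9A = 54.
P[3]: D(K, 30) = E4; E4 ⊕ 5A = BE.
P[4]: D(K, 34) = E0; E0 ⊕ 30 = D0.

P[0] = 57, P[1] = 12, P[2] = 54, P[3] = BE, P[4] = D0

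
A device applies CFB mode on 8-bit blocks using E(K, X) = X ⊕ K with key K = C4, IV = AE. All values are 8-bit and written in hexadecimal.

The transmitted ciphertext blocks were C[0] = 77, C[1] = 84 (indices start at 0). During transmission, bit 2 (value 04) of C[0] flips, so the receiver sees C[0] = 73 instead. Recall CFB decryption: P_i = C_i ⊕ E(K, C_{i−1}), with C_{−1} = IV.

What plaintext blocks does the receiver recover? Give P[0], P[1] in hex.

Only C[0] changed, to 73. In CFB, a change in C_i flips the same bit in P_i and garbles P_{i+1}. Decrypting the received ciphertext:
P[0]: E(K, AE) = 6A; 73 ⊕ 6A = 19.
P[1]: E(K, 73) = B7; 84 ⊕ B7 = 33.
Blocks that differ from the original plaintext: P[0], P[1].

P[0] = 19, P[1] = 33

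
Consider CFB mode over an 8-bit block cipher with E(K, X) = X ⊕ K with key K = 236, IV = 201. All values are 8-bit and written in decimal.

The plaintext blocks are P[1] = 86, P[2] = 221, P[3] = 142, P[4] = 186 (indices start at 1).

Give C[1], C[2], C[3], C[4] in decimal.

CFB encryption: C_i = P_i ⊕ E(K, C_{i−1}), with C_{0} = IV.
C[1]: E(K, 201) = 37; 86 ⊕ 37 = 115.
C[2]: E(K, 115) = 159; 221 ⊕ 159 = 66.
C[3]: E(K, 66) = 174; 142 ⊕ 174 = 32.
C[4]: E(K, 32) = 204; 186 ⊕ 204 = 118.

C[1] = 115, C[2] = 66, C[3] = 32, C[4] = 118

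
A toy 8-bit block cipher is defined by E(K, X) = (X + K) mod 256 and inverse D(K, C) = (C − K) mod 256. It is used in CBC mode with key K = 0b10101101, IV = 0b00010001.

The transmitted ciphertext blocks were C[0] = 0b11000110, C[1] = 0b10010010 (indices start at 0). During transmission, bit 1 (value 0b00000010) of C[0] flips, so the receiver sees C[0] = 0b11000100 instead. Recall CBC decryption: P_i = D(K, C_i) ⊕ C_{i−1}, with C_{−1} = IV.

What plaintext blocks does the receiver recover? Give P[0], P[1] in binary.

Only C[0] changed, to 0b11000100. In CBC, a change in C_i garbles P_i and flips the same bit in P_{i+1}. Decrypting the received ciphertext:
P[0]: D(K, 0b11000100) = 0b00010111; 0b00010111 ⊕ 0b00010001 = 0b00000110.
P[1]: D(K, 0b10010010) = 0b11100101; 0b11100101 ⊕ 0b11000100 = 0b00100001.
Blocks that differ from the original plaintext: P[0], P[1].

P[0] = 0b00000110, P[1] = 0b00100001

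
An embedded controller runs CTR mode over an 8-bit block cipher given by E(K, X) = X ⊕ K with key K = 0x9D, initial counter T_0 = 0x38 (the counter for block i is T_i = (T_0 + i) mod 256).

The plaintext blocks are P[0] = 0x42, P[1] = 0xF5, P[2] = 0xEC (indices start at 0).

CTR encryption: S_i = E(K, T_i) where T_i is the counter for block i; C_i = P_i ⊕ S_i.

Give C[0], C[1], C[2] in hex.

C[0] = 0xE7, C[1] = 0x51, C[2] = 0x4B

C[0]: T = 0x38, S = E(K, T) = 0xA5; 0x42 ⊕ 0xA5 = 0xE7.
C[1]: T = 0x39, S = E(K, T) = 0xA4; 0xF5 ⊕ 0xA4 = 0x51.
C[2]: T = 0x3A, S = E(K, T) = 0xA7; 0xEC ⊕ 0xA7 = 0x4B.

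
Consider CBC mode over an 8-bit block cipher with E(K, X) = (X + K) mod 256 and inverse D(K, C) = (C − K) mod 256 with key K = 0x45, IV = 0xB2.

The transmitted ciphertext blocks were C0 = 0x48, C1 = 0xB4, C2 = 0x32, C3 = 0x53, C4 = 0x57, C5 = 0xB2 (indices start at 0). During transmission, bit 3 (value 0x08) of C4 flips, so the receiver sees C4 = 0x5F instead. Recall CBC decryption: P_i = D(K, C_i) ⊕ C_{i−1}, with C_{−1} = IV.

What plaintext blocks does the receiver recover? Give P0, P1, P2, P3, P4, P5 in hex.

P0 = 0xB1, P1 = 0x27, P2 = 0x59, P3 = 0x3C, P4 = 0x49, P5 = 0x32

Only C4 changed, to 0x5F. In CBC, a change in C_i garbles P_i and flips the same bit in P_{i+1}. Decrypting the received ciphertext:
P0: D(K, 0x48) = 0x03; 0x03 ⊕ 0xB2 = 0xB1.
P1: D(K, 0xB4) = 0x6F; 0x6F ⊕ 0x48 = 0x27.
P2: D(K, 0x32) = 0xED; 0xED ⊕ 0xB4 = 0x59.
P3: D(K, 0x53) = 0x0E; 0x0E ⊕ 0x32 = 0x3C.
P4: D(K, 0x5F) = 0x1A; 0x1A ⊕ 0x53 = 0x49.
P5: D(K, 0xB2) = 0x6D; 0x6D ⊕ 0x5F = 0x32.
Blocks that differ from the original plaintext: P4, P5.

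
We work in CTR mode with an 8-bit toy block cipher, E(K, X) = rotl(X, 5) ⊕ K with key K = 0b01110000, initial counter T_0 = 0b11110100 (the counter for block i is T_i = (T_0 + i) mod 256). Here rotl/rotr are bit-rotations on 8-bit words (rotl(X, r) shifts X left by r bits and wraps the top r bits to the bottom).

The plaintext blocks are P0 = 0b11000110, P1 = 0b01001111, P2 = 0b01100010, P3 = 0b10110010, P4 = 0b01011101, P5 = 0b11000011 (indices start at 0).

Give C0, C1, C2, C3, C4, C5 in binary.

C0 = 0b00101000, C1 = 0b10000001, C2 = 0b11001100, C3 = 0b00111100, C4 = 0b00110010, C5 = 0b10001100

CTR encryption: S_i = E(K, T_i) where T_i is the counter for block i; C_i = P_i ⊕ S_i.
C0: T = 0b11110100, S = E(K, T) = 0b11101110; 0b11000110 ⊕ 0b11101110 = 0b00101000.
C1: T = 0b11110101, S = E(K, T) = 0b11001110; 0b01001111 ⊕ 0b11001110 = 0b10000001.
C2: T = 0b11110110, S = E(K, T) = 0b10101110; 0b01100010 ⊕ 0b10101110 = 0b11001100.
C3: T = 0b11110111, S = E(K, T) = 0b10001110; 0b10110010 ⊕ 0b10001110 = 0b00111100.
C4: T = 0b11111000, S = E(K, T) = 0b01101111; 0b01011101 ⊕ 0b01101111 = 0b00110010.
C5: T = 0b11111001, S = E(K, T) = 0b01001111; 0b11000011 ⊕ 0b01001111 = 0b10001100.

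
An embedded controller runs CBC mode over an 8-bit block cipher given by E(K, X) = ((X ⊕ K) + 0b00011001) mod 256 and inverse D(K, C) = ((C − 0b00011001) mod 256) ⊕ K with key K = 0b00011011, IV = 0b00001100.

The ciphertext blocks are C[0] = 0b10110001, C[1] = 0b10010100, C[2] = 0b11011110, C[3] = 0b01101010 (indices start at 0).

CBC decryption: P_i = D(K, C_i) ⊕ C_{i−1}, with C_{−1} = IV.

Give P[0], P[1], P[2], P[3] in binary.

P[0]: D(K, 0b10110001) = 0b10000011; 0b10000011 ⊕ 0b00001100 = 0b10001111.
P[1]: D(K, 0b10010100) = 0b01100000; 0b01100000 ⊕ 0b10110001 = 0b11010001.
P[2]: D(K, 0b11011110) = 0b11011110; 0b11011110 ⊕ 0b10010100 = 0b01001010.
P[3]: D(K, 0b01101010) = 0b01001010; 0b01001010 ⊕ 0b11011110 = 0b10010100.

P[0] = 0b10001111, P[1] = 0b11010001, P[2] = 0b01001010, P[3] = 0b10010100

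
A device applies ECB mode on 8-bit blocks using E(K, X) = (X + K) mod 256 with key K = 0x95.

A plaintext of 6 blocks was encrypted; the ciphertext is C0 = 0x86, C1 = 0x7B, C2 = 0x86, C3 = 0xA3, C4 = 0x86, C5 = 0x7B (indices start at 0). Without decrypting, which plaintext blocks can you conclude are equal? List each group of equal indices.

P0 = P2 = P4; P1 = P5

ECB encrypts each block independently with the same key, so equal ciphertext blocks imply equal plaintext blocks.
C0 = C2 = C4 = 0x86, so P0 = P2 = P4.
C1 = C5 = 0x7B, so P1 = P5.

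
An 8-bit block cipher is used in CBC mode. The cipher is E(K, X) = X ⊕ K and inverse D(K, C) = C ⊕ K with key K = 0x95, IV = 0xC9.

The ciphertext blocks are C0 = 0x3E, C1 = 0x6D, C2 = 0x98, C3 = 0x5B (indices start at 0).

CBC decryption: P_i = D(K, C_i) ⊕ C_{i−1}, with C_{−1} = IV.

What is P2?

P2: D(K, 0x98) = 0x0D; 0x0D ⊕ 0x6D = 0x60.

P2 = 0x60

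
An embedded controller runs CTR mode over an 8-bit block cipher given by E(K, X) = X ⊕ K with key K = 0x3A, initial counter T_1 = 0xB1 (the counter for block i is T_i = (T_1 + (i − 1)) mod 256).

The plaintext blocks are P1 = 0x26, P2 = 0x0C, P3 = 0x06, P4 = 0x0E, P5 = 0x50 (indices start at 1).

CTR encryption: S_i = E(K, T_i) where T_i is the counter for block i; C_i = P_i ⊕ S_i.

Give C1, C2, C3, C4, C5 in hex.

C1: T = 0xB1, S = E(K, T) = 0x8B; 0x26 ⊕ 0x8B = 0xAD.
C2: T = 0xB2, S = E(K, T) = 0x88; 0x0C ⊕ 0x88 = 0x84.
C3: T = 0xB3, S = E(K, T) = 0x89; 0x06 ⊕ 0x89 = 0x8F.
C4: T = 0xB4, S = E(K, T) = 0x8E; 0x0E ⊕ 0x8E = 0x80.
C5: T = 0xB5, S = E(K, T) = 0x8F; 0x50 ⊕ 0x8F = 0xDF.

C1 = 0xAD, C2 = 0x84, C3 = 0x8F, C4 = 0x80, C5 = 0xDF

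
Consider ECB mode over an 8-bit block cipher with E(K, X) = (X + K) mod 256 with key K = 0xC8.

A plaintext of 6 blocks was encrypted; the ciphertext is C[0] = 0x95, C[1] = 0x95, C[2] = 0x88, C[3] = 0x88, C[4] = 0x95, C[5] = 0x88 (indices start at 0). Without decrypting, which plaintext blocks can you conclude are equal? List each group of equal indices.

P[0] = P[1] = P[4]; P[2] = P[3] = P[5]

ECB encrypts each block independently with the same key, so equal ciphertext blocks imply equal plaintext blocks.
C[0] = C[1] = C[4] = 0x95, so P[0] = P[1] = P[4].
C[2] = C[3] = C[5] = 0x88, so P[2] = P[3] = P[5].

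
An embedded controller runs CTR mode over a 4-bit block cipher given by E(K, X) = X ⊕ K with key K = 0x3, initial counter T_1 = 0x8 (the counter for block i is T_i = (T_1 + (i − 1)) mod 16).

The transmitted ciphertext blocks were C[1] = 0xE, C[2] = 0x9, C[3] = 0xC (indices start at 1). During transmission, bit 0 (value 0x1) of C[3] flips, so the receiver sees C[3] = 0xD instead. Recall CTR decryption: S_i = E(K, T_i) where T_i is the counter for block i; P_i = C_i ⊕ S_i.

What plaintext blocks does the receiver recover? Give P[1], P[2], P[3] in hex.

Only C[3] changed, to 0xD. In CTR, a change in C_i flips the same bit in P_i only; the keystream is unaffected. Decrypting the received ciphertext:
P[1]: T = 0x8, S = E(K, T) = 0xB; 0xE ⊕ 0xB = 0x5.
P[2]: T = 0x9, S = E(K, T) = 0xA; 0x9 ⊕ 0xA = 0x3.
P[3]: T = 0xA, S = E(K, T) = 0x9; 0xD ⊕ 0x9 = 0x4.
Blocks that differ from the original plaintext: P[3].

P[1] = 0x5, P[2] = 0x3, P[3] = 0x4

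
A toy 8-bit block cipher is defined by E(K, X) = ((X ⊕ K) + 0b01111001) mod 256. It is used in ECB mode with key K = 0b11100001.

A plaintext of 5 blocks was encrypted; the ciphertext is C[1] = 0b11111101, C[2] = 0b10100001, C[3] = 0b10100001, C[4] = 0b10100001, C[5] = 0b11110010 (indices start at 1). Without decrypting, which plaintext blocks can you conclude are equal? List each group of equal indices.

ECB encrypts each block independently with the same key, so equal ciphertext blocks imply equal plaintext blocks.
C[2] = C[3] = C[4] = 0b10100001, so P[2] = P[3] = P[4].

P[2] = P[3] = P[4]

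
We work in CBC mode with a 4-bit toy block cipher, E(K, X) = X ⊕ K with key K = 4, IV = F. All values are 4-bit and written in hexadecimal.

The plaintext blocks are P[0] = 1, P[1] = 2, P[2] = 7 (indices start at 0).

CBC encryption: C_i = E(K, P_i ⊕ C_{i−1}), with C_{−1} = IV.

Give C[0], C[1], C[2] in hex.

C[0] = A, C[1] = C, C[2] = F

C[0]: P[0] ⊕ F = E; E(K, E) = A.
C[1]: P[1] ⊕ A = 8; E(K, 8) = C.
C[2]: P[2] ⊕ C = B; E(K, B) = F.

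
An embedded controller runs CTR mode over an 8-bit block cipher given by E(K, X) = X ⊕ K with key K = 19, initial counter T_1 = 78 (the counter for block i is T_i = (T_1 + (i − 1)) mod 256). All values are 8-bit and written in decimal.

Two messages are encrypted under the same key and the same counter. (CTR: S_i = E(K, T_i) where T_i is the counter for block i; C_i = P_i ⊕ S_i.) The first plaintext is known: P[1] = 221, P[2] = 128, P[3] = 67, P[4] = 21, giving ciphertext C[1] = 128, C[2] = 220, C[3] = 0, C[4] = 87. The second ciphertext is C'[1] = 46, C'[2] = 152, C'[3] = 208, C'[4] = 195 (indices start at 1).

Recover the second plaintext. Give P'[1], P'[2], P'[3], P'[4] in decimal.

P'[1] = 115, P'[2] = 196, P'[3] = 147, P'[4] = 129

In CTR with a reused counter, both messages share the same keystream S_i, so C_i ⊕ C'_i = P_i ⊕ P'_i and thus P'_i = P_i ⊕ C_i ⊕ C'_i.
P'[1]: 221 ⊕ 128 ⊕ 46 = 115.
P'[2]: 128 ⊕ 220 ⊕ 152 = 196.
P'[3]: 67 ⊕ 0 ⊕ 208 = 147.
P'[4]: 21 ⊕ 87 ⊕ 195 = 129.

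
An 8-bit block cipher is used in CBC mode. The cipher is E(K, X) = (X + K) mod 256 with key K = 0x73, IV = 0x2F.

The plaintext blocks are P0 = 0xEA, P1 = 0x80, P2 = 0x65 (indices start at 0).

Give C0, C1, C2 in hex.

CBC encryption: C_i = E(K, P_i ⊕ C_{i−1}), with C_{−1} = IV.
C0: P0 ⊕ 0x2F = 0xC5; E(K, 0xC5) = 0x38.
C1: P1 ⊕ 0x38 = 0xB8; E(K, 0xB8) = 0x2B.
C2: P2 ⊕ 0x2B = 0x4E; E(K, 0x4E) = 0xC1.

C0 = 0x38, C1 = 0x2B, C2 = 0xC1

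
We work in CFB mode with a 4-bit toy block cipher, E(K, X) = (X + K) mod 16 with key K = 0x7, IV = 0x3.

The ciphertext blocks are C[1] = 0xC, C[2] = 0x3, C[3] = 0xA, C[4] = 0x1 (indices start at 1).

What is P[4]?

CFB decryption: P_i = C_i ⊕ E(K, C_{i−1}), with C_{0} = IV.
P[4]: E(K, 0xA) = 0x1; 0x1 ⊕ 0x1 = 0x0.

P[4] = 0x0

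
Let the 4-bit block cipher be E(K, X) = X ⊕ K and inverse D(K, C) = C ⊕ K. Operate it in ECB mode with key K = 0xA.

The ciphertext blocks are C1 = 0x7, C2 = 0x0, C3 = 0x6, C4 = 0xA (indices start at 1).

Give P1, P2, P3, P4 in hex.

P1 = 0xD, P2 = 0xA, P3 = 0xC, P4 = 0x0

ECB decryption: P_i = D(K, C_i).
P1: D(K, 0x7) = 0xD.
P2: D(K, 0x0) = 0xA.
P3: D(K, 0x6) = 0xC.
P4: D(K, 0xA) = 0x0.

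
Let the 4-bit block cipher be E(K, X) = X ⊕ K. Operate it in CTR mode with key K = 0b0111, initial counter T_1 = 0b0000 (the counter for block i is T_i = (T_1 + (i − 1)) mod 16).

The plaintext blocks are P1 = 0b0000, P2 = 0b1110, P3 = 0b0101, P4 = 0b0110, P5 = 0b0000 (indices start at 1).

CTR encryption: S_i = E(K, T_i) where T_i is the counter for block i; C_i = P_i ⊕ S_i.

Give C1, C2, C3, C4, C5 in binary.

C1: T = 0b0000, S = E(K, T) = 0b0111; 0b0000 ⊕ 0b0111 = 0b0111.
C2: T = 0b0001, S = E(K, T) = 0b0110; 0b1110 ⊕ 0b0110 = 0b1000.
C3: T = 0b0010, S = E(K, T) = 0b0101; 0b0101 ⊕ 0b0101 = 0b0000.
C4: T = 0b0011, S = E(K, T) = 0b0100; 0b0110 ⊕ 0b0100 = 0b0010.
C5: T = 0b0100, S = E(K, T) = 0b0011; 0b0000 ⊕ 0b0011 = 0b0011.

C1 = 0b0111, C2 = 0b1000, C3 = 0b0000, C4 = 0b0010, C5 = 0b0011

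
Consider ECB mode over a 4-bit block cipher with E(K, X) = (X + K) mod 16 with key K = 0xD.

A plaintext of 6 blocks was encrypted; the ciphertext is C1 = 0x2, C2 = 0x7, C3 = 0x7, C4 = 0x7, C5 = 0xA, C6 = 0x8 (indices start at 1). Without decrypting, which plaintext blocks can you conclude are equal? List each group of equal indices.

P2 = P3 = P4

ECB encrypts each block independently with the same key, so equal ciphertext blocks imply equal plaintext blocks.
C2 = C3 = C4 = 0x7, so P2 = P3 = P4.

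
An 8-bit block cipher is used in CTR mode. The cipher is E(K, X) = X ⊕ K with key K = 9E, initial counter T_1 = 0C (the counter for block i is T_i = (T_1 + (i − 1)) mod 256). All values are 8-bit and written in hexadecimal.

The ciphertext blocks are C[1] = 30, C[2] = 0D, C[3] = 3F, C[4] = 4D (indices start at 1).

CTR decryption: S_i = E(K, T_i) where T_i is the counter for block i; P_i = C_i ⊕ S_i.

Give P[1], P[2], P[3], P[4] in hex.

P[1]: T = 0C, S = E(K, T) = 92; 30 ⊕ 92 = A2.
P[2]: T = 0D, S = E(K, T) = 93; 0D ⊕ 93 = 9E.
P[3]: T = 0E, S = E(K, T) = 90; 3F ⊕ 90 = AF.
P[4]: T = 0F, S = E(K, T) = 91; 4D ⊕ 91 = DC.

P[1] = A2, P[2] = 9E, P[3] = AF, P[4] = DC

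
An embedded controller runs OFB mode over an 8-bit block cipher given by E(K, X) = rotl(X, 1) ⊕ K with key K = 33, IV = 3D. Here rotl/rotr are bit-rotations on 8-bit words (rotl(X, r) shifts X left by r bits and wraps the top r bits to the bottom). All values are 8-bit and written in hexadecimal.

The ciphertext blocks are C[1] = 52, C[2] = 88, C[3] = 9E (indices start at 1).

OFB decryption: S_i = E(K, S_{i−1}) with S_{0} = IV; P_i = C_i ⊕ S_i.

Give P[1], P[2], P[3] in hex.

P[1]: S = E(K, 3D) = 49; 52 ⊕ 49 = 1B.
P[2]: S = E(K, 49) = A1; 88 ⊕ A1 = 29.
P[3]: S = E(K, A1) = 70; 9E ⊕ 70 = EE.

P[1] = 1B, P[2] = 29, P[3] = EE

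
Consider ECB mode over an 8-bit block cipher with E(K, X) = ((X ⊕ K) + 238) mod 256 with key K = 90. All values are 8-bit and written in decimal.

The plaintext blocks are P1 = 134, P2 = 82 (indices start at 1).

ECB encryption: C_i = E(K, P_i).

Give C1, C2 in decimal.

C1: E(K, 134) = 202.
C2: E(K, 82) = 246.

C1 = 202, C2 = 246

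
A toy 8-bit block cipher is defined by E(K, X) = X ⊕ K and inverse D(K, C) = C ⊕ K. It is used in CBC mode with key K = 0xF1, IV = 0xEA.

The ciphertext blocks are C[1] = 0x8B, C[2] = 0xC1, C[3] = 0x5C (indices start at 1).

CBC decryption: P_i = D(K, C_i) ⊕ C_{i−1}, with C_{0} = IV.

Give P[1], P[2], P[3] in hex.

P[1] = 0x90, P[2] = 0xBB, P[3] = 0x6C

P[1]: D(K, 0x8B) = 0x7A; 0x7A ⊕ 0xEA = 0x90.
P[2]: D(K, 0xC1) = 0x30; 0x30 ⊕ 0x8B = 0xBB.
P[3]: D(K, 0x5C) = 0xAD; 0xAD ⊕ 0xC1 = 0x6C.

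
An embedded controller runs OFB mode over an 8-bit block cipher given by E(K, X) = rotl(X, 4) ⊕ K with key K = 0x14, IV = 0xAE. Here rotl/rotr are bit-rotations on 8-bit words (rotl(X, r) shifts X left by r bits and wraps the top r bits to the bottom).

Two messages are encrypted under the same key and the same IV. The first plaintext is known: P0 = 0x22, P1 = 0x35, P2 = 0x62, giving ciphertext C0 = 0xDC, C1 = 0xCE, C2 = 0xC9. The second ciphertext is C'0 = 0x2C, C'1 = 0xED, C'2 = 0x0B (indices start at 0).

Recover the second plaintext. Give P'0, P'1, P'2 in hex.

P'0 = 0xD2, P'1 = 0x16, P'2 = 0xA0

In OFB with a reused IV, both messages share the same keystream S_i, so C_i ⊕ C'_i = P_i ⊕ P'_i and thus P'_i = P_i ⊕ C_i ⊕ C'_i.
P'0: 0x22 ⊕ 0xDC ⊕ 0x2C = 0xD2.
P'1: 0x35 ⊕ 0xCE ⊕ 0xED = 0x16.
P'2: 0x62 ⊕ 0xC9 ⊕ 0x0B = 0xA0.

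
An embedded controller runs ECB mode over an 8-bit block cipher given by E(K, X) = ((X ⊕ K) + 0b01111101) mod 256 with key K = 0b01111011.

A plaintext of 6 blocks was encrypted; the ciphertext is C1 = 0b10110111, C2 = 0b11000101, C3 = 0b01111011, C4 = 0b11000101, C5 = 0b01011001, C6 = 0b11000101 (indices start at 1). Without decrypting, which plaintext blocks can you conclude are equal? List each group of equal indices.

P2 = P4 = P6

ECB encrypts each block independently with the same key, so equal ciphertext blocks imply equal plaintext blocks.
C2 = C4 = C6 = 0b11000101, so P2 = P4 = P6.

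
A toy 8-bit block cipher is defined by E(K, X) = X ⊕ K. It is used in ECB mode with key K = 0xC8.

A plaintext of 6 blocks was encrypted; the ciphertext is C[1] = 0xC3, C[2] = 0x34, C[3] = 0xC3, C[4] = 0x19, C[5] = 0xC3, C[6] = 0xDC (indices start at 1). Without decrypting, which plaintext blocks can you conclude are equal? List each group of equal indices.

ECB encrypts each block independently with the same key, so equal ciphertext blocks imply equal plaintext blocks.
C[1] = C[3] = C[5] = 0xC3, so P[1] = P[3] = P[5].

P[1] = P[3] = P[5]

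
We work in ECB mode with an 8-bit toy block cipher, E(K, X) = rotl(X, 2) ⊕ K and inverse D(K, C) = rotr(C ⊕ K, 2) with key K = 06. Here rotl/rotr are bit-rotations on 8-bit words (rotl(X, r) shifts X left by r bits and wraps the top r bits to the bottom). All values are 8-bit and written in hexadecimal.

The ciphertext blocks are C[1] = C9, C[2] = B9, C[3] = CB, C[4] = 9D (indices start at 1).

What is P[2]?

P[2] = EF

ECB decryption: P_i = D(K, C_i).
P[2]: D(K, B9) = EF.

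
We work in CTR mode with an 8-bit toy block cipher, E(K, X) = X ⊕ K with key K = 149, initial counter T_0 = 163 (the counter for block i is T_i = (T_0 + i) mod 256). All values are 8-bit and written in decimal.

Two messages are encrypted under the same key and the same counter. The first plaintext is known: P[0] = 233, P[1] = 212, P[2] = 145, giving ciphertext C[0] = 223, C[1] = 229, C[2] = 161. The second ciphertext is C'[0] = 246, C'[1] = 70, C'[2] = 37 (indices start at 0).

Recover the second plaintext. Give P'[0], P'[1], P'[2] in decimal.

In CTR with a reused counter, both messages share the same keystream S_i, so C_i ⊕ C'_i = P_i ⊕ P'_i and thus P'_i = P_i ⊕ C_i ⊕ C'_i.
P'[0]: 233 ⊕ 223 ⊕ 246 = 192.
P'[1]: 212 ⊕ 229 ⊕ 70 = 119.
P'[2]: 145 ⊕ 161 ⊕ 37 = 21.

P'[0] = 192, P'[1] = 119, P'[2] = 21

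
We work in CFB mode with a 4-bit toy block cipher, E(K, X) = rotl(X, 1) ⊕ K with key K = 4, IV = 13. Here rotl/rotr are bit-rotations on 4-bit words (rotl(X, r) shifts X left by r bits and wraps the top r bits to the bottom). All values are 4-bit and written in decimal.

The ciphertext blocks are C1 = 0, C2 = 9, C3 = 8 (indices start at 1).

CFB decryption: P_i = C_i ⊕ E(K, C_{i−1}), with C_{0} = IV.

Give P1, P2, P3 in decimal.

P1 = 15, P2 = 13, P3 = 15

P1: E(K, 13) = 15; 0 ⊕ 15 = 15.
P2: E(K, 0) = 4; 9 ⊕ 4 = 13.
P3: E(K, 9) = 7; 8 ⊕ 7 = 15.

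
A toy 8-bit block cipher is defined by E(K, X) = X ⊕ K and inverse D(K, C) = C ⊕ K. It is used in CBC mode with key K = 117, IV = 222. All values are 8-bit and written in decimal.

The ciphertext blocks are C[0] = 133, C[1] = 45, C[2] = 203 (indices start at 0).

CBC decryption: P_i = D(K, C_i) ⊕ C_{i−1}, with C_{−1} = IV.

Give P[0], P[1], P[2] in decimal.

P[0] = 46, P[1] = 221, P[2] = 147

P[0]: D(K, 133) = 240; 240 ⊕ 222 = 46.
P[1]: D(K, 45) = 88; 88 ⊕ 133 = 221.
P[2]: D(K, 203) = 190; 190 ⊕ 45 = 147.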